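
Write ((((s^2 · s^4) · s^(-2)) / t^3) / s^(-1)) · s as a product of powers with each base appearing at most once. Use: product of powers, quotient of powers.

s^6·t^(-3)

((((s^2 · s^4) · s^(-2)) / t^3) / s^(-1)) · s
= (((s^6 · s^(-2)) / t^3) / s^(-1)) · s    [product of powers]
= ((s^4 / t^3) / s^(-1)) · s    [product of powers]
= s^6·t^(-3)    [quotient of powers; product of powers]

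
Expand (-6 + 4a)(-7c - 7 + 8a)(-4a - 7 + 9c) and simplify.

-656ac + 84c + 378c^2 + 364a - 294 + 80a^2 + 400a^2c - 252ac^2 - 128a^3

(-6 + 4a)(-7c - 7 + 8a)(-4a - 7 + 9c)
= (42c + 42 - 48a - 28ac - 28a + 32a^2)(-4a - 7 + 9c)    [distributive law]
= (42c + 42 - 76a - 28ac + 32a^2)(-4a - 7 + 9c)    [combine like terms]
= -168ac - 294c + 378c^2 - 168a - 294 + 378c + 304a^2 + 532a - 684ac + 112a^2c + 196ac - 252ac^2 - 128a^3 - 224a^2 + 288a^2c    [distributive law]
= -656ac + 84c + 378c^2 + 364a - 294 + 80a^2 + 400a^2c - 252ac^2 - 128a^3    [combine like terms]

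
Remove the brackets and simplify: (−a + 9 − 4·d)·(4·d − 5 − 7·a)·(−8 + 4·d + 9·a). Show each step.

80·a·d − 48·a·d^2 + 244·a^2·d + 59·a − 578·a^2 + 63·a^3 − 628·d + 352·d^2 + 360 − 64·d^3

(−a + 9 − 4·d)·(4·d − 5 − 7·a)·(−8 + 4·d + 9·a)
= (−4·a·d + 5·a + 7·a^2 + 36·d − 45 − 63·a − 16·d^2 + 20·d + 28·a·d)·(−8 + 4·d + 9·a)    [distributive law]
= (24·a·d − 58·a + 7·a^2 + 56·d − 45 − 16·d^2)·(−8 + 4·d + 9·a)    [combine like terms]
= −192·a·d + 96·a·d^2 + 216·a^2·d + 464·a − 232·a·d − 522·a^2 − 56·a^2 + 28·a^2·d + 63·a^3 − 448·d + 224·d^2 + 504·a·d + 360 − 180·d − 405·a + 128·d^2 − 64·d^3 − 144·a·d^2    [distributive law]
= 80·a·d − 48·a·d^2 + 244·a^2·d + 59·a − 578·a^2 + 63·a^3 − 628·d + 352·d^2 + 360 − 64·d^3    [combine like terms]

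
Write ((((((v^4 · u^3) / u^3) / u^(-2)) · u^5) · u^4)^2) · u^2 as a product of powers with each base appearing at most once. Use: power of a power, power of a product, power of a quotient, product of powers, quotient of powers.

u^24v^8

((((((v^4 · u^3) / u^3) / u^(-2)) · u^5) · u^4)^2) · u^2
= ((((((v^4 · u^3) / u^3) / u^(-2)) · u^5)^2) · ((u^4)^2)) · u^2    [power of a product]
= ((((((v^4 · u^3) / u^3) / u^(-2))^2) · ((u^5)^2)) · ((u^4)^2)) · u^2    [power of a product]
= ((((((v^4 · u^3) / u^3)^2) / ((u^(-2))^2)) · ((u^5)^2)) · ((u^4)^2)) · u^2    [power of a quotient]
= ((((((v^4 · u^3)^2) / ((u^3)^2)) / ((u^(-2))^2)) · ((u^5)^2)) · ((u^4)^2)) · u^2    [power of a quotient]
= (((((((v^4)^2) · ((u^3)^2)) / ((u^3)^2)) / ((u^(-2))^2)) · ((u^5)^2)) · ((u^4)^2)) · u^2    [power of a product]
= (((((v^8 · ((u^3)^2)) / ((u^3)^2)) / ((u^(-2))^2)) · ((u^5)^2)) · ((u^4)^2)) · u^2    [power of a power]
= (((((v^8 · u^6) / ((u^3)^2)) / ((u^(-2))^2)) · ((u^5)^2)) · ((u^4)^2)) · u^2    [power of a power]
= (((((v^8 · u^6) / u^6) / ((u^(-2))^2)) · ((u^5)^2)) · ((u^4)^2)) · u^2    [power of a power]
= (((((v^8 · u^6) / u^6) / u^(-4)) · ((u^5)^2)) · ((u^4)^2)) · u^2    [power of a power]
= (((((v^8 · u^6) / u^6) / u^(-4)) · u^10) · ((u^4)^2)) · u^2    [power of a power]
= (((((v^8 · u^6) / u^6) / u^(-4)) · u^10) · u^8) · u^2    [power of a power]
= u^24v^8    [quotient of powers; product of powers]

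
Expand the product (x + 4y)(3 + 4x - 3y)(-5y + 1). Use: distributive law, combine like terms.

-2xy + 3x - 20x^2y + 4x^2 - 65xy^2 - 72y^2 + 12y + 60y^3

(x + 4y)(3 + 4x - 3y)(-5y + 1)
= (3x + 4x^2 - 3xy + 12y + 16xy - 12y^2)(-5y + 1)    [distributive law]
= (3x + 4x^2 + 13xy + 12y - 12y^2)(-5y + 1)    [combine like terms]
= -15xy + 3x - 20x^2y + 4x^2 - 65xy^2 + 13xy - 60y^2 + 12y + 60y^3 - 12y^2    [distributive law]
= -2xy + 3x - 20x^2y + 4x^2 - 65xy^2 - 72y^2 + 12y + 60y^3    [combine like terms]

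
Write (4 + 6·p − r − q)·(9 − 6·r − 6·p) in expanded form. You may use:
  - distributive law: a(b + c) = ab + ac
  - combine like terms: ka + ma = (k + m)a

36 − 33·r + 30·p − 30·p·r − 36·p^2 + 6·r^2 − 9·q + 6·q·r + 6·p·q

(4 + 6·p − r − q)·(9 − 6·r − 6·p)
= 36 − 24·r − 24·p + 54·p − 36·p·r − 36·p^2 − 9·r + 6·r^2 + 6·p·r − 9·q + 6·q·r + 6·p·q    [distributive law]
= 36 − 33·r + 30·p − 30·p·r − 36·p^2 + 6·r^2 − 9·q + 6·q·r + 6·p·q    [combine like terms]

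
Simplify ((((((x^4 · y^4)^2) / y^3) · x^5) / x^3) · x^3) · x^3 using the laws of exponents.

((((((x^4 · y^4)^2) / y^3) · x^5) / x^3) · x^3) · x^3
= (((((((x^4)^2) · ((y^4)^2)) / y^3) · x^5) / x^3) · x^3) · x^3    [power of a product]
= (((((x^8 · ((y^4)^2)) / y^3) · x^5) / x^3) · x^3) · x^3    [power of a power]
= (((((x^8 · y^8) / y^3) · x^5) / x^3) · x^3) · x^3    [power of a power]
= x^16y^5    [quotient of powers; product of powers]

x^16y^5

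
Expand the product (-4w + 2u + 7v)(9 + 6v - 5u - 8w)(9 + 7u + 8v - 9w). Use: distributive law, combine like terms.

(-4w + 2u + 7v)(9 + 6v - 5u - 8w)(9 + 7u + 8v - 9w)
= (-36w - 24vw + 20uw + 32w^2 + 18u + 12uv - 10u^2 - 16uw + 63v + 42v^2 - 35uv - 56vw)(9 + 7u + 8v - 9w)    [distributive law]
= (-36w - 80vw + 4uw + 32w^2 + 18u - 23uv - 10u^2 + 63v + 42v^2)(9 + 7u + 8v - 9w)    [combine like terms]
= -324w - 252uw - 288vw + 324w^2 - 720vw - 560uvw - 640v^2w + 720vw^2 + 36uw + 28u^2w + 32uvw - 36uw^2 + 288w^2 + 224uw^2 + 256vw^2 - 288w^3 + 162u + 126u^2 + 144uv - 162uw - 207uv - 161u^2v - 184uv^2 + 207uvw - 90u^2 - 70u^3 - 80u^2v + 90u^2w + 567v + 441uv + 504v^2 - 567vw + 378v^2 + 294uv^2 + 336v^3 - 378v^2w    [distributive law]
= -324w - 378uw - 1575vw + 612w^2 - 321uvw - 1018v^2w + 976vw^2 + 118u^2w + 188uw^2 - 288w^3 + 162u + 36u^2 + 378uv - 241u^2v + 110uv^2 - 70u^3 + 567v + 882v^2 + 336v^3    [combine like terms]

-324w - 378uw - 1575vw + 612w^2 - 321uvw - 1018v^2w + 976vw^2 + 118u^2w + 188uw^2 - 288w^3 + 162u + 36u^2 + 378uv - 241u^2v + 110uv^2 - 70u^3 + 567v + 882v^2 + 336v^3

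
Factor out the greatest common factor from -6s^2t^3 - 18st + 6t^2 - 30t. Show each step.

6t(-s^2t^2 - 3s + t - 5)

-6s^2t^3 - 18st + 6t^2 - 30t
= 6(-s^2t^3 - 3st + t^2 - 5t)    [factor out 6]
= 6t(-s^2t^2 - 3s + t - 5)    [factor out t]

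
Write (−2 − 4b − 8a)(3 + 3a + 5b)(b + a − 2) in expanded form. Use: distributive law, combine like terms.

38b + 54a + 12 + 52ab + 18a² + 18b² − 72ab² − 76a²b − 20b³ − 24a³

(−2 − 4b − 8a)(3 + 3a + 5b)(b + a − 2)
= (−6 − 6a − 10b − 12b − 12ab − 20b² − 24a − 24a² − 40ab)(b + a − 2)    [distributive law]
= (−6 − 30a − 22b − 52ab − 20b² − 24a²)(b + a − 2)    [combine like terms]
= −6b − 6a + 12 − 30ab − 30a² + 60a − 22b² − 22ab + 44b − 52ab² − 52a²b + 104ab − 20b³ − 20ab² + 40b² − 24a²b − 24a³ + 48a²    [distributive law]
= 38b + 54a + 12 + 52ab + 18a² + 18b² − 72ab² − 76a²b − 20b³ − 24a³    [combine like terms]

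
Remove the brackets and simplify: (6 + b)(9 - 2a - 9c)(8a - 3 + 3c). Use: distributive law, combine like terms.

468a - 162 + 324c - 96a² - 468ac - 162c² + 78ab - 27b + 54bc - 16a²b - 78abc - 27bc²

(6 + b)(9 - 2a - 9c)(8a - 3 + 3c)
= (54 - 12a - 54c + 9b - 2ab - 9bc)(8a - 3 + 3c)    [distributive law]
= 432a - 162 + 162c - 96a² + 36a - 36ac - 432ac + 162c - 162c² + 72ab - 27b + 27bc - 16a²b + 6ab - 6abc - 72abc + 27bc - 27bc²    [distributive law]
= 468a - 162 + 324c - 96a² - 468ac - 162c² + 78ab - 27b + 54bc - 16a²b - 78abc - 27bc²    [combine like terms]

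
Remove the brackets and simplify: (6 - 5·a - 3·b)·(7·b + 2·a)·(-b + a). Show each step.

(6 - 5·a - 3·b)·(7·b + 2·a)·(-b + a)
= (42·b + 12·a - 35·a·b - 10·a^2 - 21·b^2 - 6·a·b)·(-b + a)    [distributive law]
= (42·b + 12·a - 41·a·b - 10·a^2 - 21·b^2)·(-b + a)    [combine like terms]
= -42·b^2 + 42·a·b - 12·a·b + 12·a^2 + 41·a·b^2 - 41·a^2·b + 10·a^2·b - 10·a^3 + 21·b^3 - 21·a·b^2    [distributive law]
= -42·b^2 + 30·a·b + 12·a^2 + 20·a·b^2 - 31·a^2·b - 10·a^3 + 21·b^3    [combine like terms]

-42·b^2 + 30·a·b + 12·a^2 + 20·a·b^2 - 31·a^2·b - 10·a^3 + 21·b^3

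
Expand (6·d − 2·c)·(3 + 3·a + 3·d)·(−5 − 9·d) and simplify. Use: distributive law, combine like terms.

(6·d − 2·c)·(3 + 3·a + 3·d)·(−5 − 9·d)
= (18·d + 18·a·d + 18·d² − 6·c − 6·a·c − 6·c·d)·(−5 − 9·d)    [distributive law]
= −90·d − 162·d² − 90·a·d − 162·a·d² − 90·d² − 162·d³ + 30·c + 54·c·d + 30·a·c + 54·a·c·d + 30·c·d + 54·c·d²    [distributive law]
= −90·d − 252·d² − 90·a·d − 162·a·d² − 162·d³ + 30·c + 84·c·d + 30·a·c + 54·a·c·d + 54·c·d²    [combine like terms]

−90·d − 252·d² − 90·a·d − 162·a·d² − 162·d³ + 30·c + 84·c·d + 30·a·c + 54·a·c·d + 54·c·d²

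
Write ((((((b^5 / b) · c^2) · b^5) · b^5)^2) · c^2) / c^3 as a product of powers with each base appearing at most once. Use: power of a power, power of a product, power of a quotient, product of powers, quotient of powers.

b^28·c^3

((((((b^5 / b) · c^2) · b^5) · b^5)^2) · c^2) / c^3
= ((((((b^5 / b) · c^2) · b^5)^2) · ((b^5)^2)) · c^2) / c^3    [power of a product]
= ((((((b^5 / b) · c^2)^2) · ((b^5)^2)) · ((b^5)^2)) · c^2) / c^3    [power of a product]
= ((((((b^5 / b)^2) · ((c^2)^2)) · ((b^5)^2)) · ((b^5)^2)) · c^2) / c^3    [power of a product]
= (((((((b^5)^2) / (b^2)) · ((c^2)^2)) · ((b^5)^2)) · ((b^5)^2)) · c^2) / c^3    [power of a quotient]
= (((((b^10 / (b^2)) · ((c^2)^2)) · ((b^5)^2)) · ((b^5)^2)) · c^2) / c^3    [power of a power]
= ((((b^8 · ((c^2)^2)) · ((b^5)^2)) · ((b^5)^2)) · c^2) / c^3    [quotient of powers]
= ((((b^8 · c^4) · ((b^5)^2)) · ((b^5)^2)) · c^2) / c^3    [power of a power]
= ((((b^8 · c^4) · b^10) · ((b^5)^2)) · c^2) / c^3    [power of a power]
= ((((b^8 · c^4) · b^10) · b^10) · c^2) / c^3    [power of a power]
= b^28·c^3    [quotient of powers; product of powers]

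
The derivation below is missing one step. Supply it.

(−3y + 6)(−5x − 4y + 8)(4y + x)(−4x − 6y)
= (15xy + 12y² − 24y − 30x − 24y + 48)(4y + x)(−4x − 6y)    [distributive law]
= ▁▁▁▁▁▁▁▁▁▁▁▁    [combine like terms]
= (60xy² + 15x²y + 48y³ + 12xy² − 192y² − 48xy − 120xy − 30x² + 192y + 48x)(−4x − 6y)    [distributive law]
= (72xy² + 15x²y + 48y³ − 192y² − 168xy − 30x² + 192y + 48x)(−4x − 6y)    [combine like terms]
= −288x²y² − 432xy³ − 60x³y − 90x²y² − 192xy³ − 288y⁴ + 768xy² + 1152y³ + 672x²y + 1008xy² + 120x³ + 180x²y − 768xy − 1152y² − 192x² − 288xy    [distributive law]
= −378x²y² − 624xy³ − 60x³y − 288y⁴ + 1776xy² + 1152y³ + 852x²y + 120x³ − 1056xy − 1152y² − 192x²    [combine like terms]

By combine like terms:

(15xy + 12y² − 48y − 30x + 48)(4y + x)(−4x − 6y)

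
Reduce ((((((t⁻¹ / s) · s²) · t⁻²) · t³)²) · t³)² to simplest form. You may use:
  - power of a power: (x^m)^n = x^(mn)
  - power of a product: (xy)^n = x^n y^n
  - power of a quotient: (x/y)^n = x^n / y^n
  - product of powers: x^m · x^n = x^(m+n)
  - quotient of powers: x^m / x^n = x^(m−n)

s⁴t⁶

((((((t⁻¹ / s) · s²) · t⁻²) · t³)²) · t³)²
= ((((((t⁻¹ / s) · s²) · t⁻²) · t³)²)²) · ((t³)²)    [power of a product]
= (((((t⁻¹ / s) · s²) · t⁻²) · t³)⁴) · ((t³)²)    [power of a power]
= (((((t⁻¹ / s) · s²) · t⁻²)⁴) · ((t³)⁴)) · ((t³)²)    [power of a product]
= (((((t⁻¹ / s) · s²)⁴) · ((t⁻²)⁴)) · ((t³)⁴)) · ((t³)²)    [power of a product]
= (((((t⁻¹ / s)⁴) · ((s²)⁴)) · ((t⁻²)⁴)) · ((t³)⁴)) · ((t³)²)    [power of a product]
= ((((((t⁻¹)⁴) / (s⁴)) · ((s²)⁴)) · ((t⁻²)⁴)) · ((t³)⁴)) · ((t³)²)    [power of a quotient]
= ((((t⁻⁴ / (s⁴)) · ((s²)⁴)) · ((t⁻²)⁴)) · ((t³)⁴)) · ((t³)²)    [power of a power]
= ((((t⁻⁴ / s⁴) · s⁸) · ((t⁻²)⁴)) · ((t³)⁴)) · ((t³)²)    [power of a power]
= ((((t⁻⁴ / s⁴) · s⁸) · t⁻⁸) · ((t³)⁴)) · ((t³)²)    [power of a power]
= ((((t⁻⁴ / s⁴) · s⁸) · t⁻⁸) · t¹²) · ((t³)²)    [power of a power]
= ((((t⁻⁴ / s⁴) · s⁸) · t⁻⁸) · t¹²) · t⁶    [power of a power]
= s⁴t⁶    [quotient of powers; product of powers]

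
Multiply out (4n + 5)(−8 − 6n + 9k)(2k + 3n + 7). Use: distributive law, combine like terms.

263kn − 354n² − 554n + 60kn² − 72n³ + 72k²n + 235k − 280 + 90k²

(4n + 5)(−8 − 6n + 9k)(2k + 3n + 7)
= (−32n − 24n² + 36kn − 40 − 30n + 45k)(2k + 3n + 7)    [distributive law]
= (−62n − 24n² + 36kn − 40 + 45k)(2k + 3n + 7)    [combine like terms]
= −124kn − 186n² − 434n − 48kn² − 72n³ − 168n² + 72k²n + 108kn² + 252kn − 80k − 120n − 280 + 90k² + 135kn + 315k    [distributive law]
= 263kn − 354n² − 554n + 60kn² − 72n³ + 72k²n + 235k − 280 + 90k²    [combine like terms]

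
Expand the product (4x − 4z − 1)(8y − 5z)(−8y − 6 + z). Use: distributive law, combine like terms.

(4x − 4z − 1)(8y − 5z)(−8y − 6 + z)
= (32xy − 20xz − 32yz + 20z^2 − 8y + 5z)(−8y − 6 + z)    [distributive law]
= −256xy^2 − 192xy + 32xyz + 160xyz + 120xz − 20xz^2 + 256y^2z + 192yz − 32yz^2 − 160yz^2 − 120z^2 + 20z^3 + 64y^2 + 48y − 8yz − 40yz − 30z + 5z^2    [distributive law]
= −256xy^2 − 192xy + 192xyz + 120xz − 20xz^2 + 256y^2z + 144yz − 192yz^2 − 115z^2 + 20z^3 + 64y^2 + 48y − 30z    [combine like terms]

−256xy^2 − 192xy + 192xyz + 120xz − 20xz^2 + 256y^2z + 144yz − 192yz^2 − 115z^2 + 20z^3 + 64y^2 + 48y − 30z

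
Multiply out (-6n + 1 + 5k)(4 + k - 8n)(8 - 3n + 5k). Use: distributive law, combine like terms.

-268n + 480n² - 591kn + 378kn² - 245k²n - 144n³ + 32 + 188k + 145k² + 25k³

(-6n + 1 + 5k)(4 + k - 8n)(8 - 3n + 5k)
= (-24n - 6kn + 48n² + 4 + k - 8n + 20k + 5k² - 40kn)(8 - 3n + 5k)    [distributive law]
= (-32n - 46kn + 48n² + 4 + 21k + 5k²)(8 - 3n + 5k)    [combine like terms]
= -256n + 96n² - 160kn - 368kn + 138kn² - 230k²n + 384n² - 144n³ + 240kn² + 32 - 12n + 20k + 168k - 63kn + 105k² + 40k² - 15k²n + 25k³    [distributive law]
= -268n + 480n² - 591kn + 378kn² - 245k²n - 144n³ + 32 + 188k + 145k² + 25k³    [combine like terms]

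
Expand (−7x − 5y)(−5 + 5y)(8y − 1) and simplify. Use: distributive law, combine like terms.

(−7x − 5y)(−5 + 5y)(8y − 1)
= (35x − 35xy + 25y − 25y^2)(8y − 1)    [distributive law]
= 280xy − 35x − 280xy^2 + 35xy + 200y^2 − 25y − 200y^3 + 25y^2    [distributive law]
= 315xy − 35x − 280xy^2 + 225y^2 − 25y − 200y^3    [combine like terms]

315xy − 35x − 280xy^2 + 225y^2 − 25y − 200y^3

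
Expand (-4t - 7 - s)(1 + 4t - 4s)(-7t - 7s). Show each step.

224t^2 + 35st + 112t^3 + 28st^2 - 112s^2t + 49t + 49s - 189s^2 - 28s^3

(-4t - 7 - s)(1 + 4t - 4s)(-7t - 7s)
= (-4t - 16t^2 + 16st - 7 - 28t + 28s - s - 4st + 4s^2)(-7t - 7s)    [distributive law]
= (-32t - 16t^2 + 12st - 7 + 27s + 4s^2)(-7t - 7s)    [combine like terms]
= 224t^2 + 224st + 112t^3 + 112st^2 - 84st^2 - 84s^2t + 49t + 49s - 189st - 189s^2 - 28s^2t - 28s^3    [distributive law]
= 224t^2 + 35st + 112t^3 + 28st^2 - 112s^2t + 49t + 49s - 189s^2 - 28s^3    [combine like terms]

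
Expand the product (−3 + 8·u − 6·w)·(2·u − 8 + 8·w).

−70·u + 24 + 24·w + 16·u^2 + 52·u·w − 48·w^2

(−3 + 8·u − 6·w)·(2·u − 8 + 8·w)
= −6·u + 24 − 24·w + 16·u^2 − 64·u + 64·u·w − 12·u·w + 48·w − 48·w^2    [distributive law]
= −70·u + 24 + 24·w + 16·u^2 + 52·u·w − 48·w^2    [combine like terms]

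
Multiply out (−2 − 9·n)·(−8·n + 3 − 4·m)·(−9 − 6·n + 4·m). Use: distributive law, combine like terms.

(−2 − 9·n)·(−8·n + 3 − 4·m)·(−9 − 6·n + 4·m)
= (16·n − 6 + 8·m + 72·n^2 − 27·n + 36·m·n)·(−9 − 6·n + 4·m)    [distributive law]
= (−11·n − 6 + 8·m + 72·n^2 + 36·m·n)·(−9 − 6·n + 4·m)    [combine like terms]
= 99·n + 66·n^2 − 44·m·n + 54 + 36·n − 24·m − 72·m − 48·m·n + 32·m^2 − 648·n^2 − 432·n^3 + 288·m·n^2 − 324·m·n − 216·m·n^2 + 144·m^2·n    [distributive law]
= 135·n − 582·n^2 − 416·m·n + 54 − 96·m + 32·m^2 − 432·n^3 + 72·m·n^2 + 144·m^2·n    [combine like terms]

135·n − 582·n^2 − 416·m·n + 54 − 96·m + 32·m^2 − 432·n^3 + 72·m·n^2 + 144·m^2·n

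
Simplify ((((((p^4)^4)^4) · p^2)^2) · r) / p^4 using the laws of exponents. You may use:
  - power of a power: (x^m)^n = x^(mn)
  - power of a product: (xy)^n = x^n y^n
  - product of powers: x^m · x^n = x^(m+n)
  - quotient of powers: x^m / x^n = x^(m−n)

((((((p^4)^4)^4) · p^2)^2) · r) / p^4
= ((((((p^4)^4)^4)^2) · ((p^2)^2)) · r) / p^4    [power of a product]
= (((((p^4)^4)^8) · ((p^2)^2)) · r) / p^4    [power of a power]
= ((((p^4)^32) · ((p^2)^2)) · r) / p^4    [power of a power]
= ((p^128 · ((p^2)^2)) · r) / p^4    [power of a power]
= ((p^128 · p^4) · r) / p^4    [power of a power]
= (p^132 · r) / p^4    [product of powers]
= p^128r    [quotient of powers]

p^128r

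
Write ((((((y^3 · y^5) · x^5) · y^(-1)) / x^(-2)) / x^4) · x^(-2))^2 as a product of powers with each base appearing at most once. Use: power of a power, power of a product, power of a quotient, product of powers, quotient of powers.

x^2y^14

((((((y^3 · y^5) · x^5) · y^(-1)) / x^(-2)) / x^4) · x^(-2))^2
= ((((((y^3 · y^5) · x^5) · y^(-1)) / x^(-2)) / x^4)^2) · ((x^(-2))^2)    [power of a product]
= ((((((y^3 · y^5) · x^5) · y^(-1)) / x^(-2))^2) / ((x^4)^2)) · ((x^(-2))^2)    [power of a quotient]
= ((((((y^3 · y^5) · x^5) · y^(-1))^2) / ((x^(-2))^2)) / ((x^4)^2)) · ((x^(-2))^2)    [power of a quotient]
= ((((((y^3 · y^5) · x^5)^2) · ((y^(-1))^2)) / ((x^(-2))^2)) / ((x^4)^2)) · ((x^(-2))^2)    [power of a product]
= ((((((y^3 · y^5)^2) · ((x^5)^2)) · ((y^(-1))^2)) / ((x^(-2))^2)) / ((x^4)^2)) · ((x^(-2))^2)    [power of a product]
= (((((((y^3)^2) · ((y^5)^2)) · ((x^5)^2)) · ((y^(-1))^2)) / ((x^(-2))^2)) / ((x^4)^2)) · ((x^(-2))^2)    [power of a product]
= (((((y^6 · ((y^5)^2)) · ((x^5)^2)) · ((y^(-1))^2)) / ((x^(-2))^2)) / ((x^4)^2)) · ((x^(-2))^2)    [power of a power]
= (((((y^6 · y^10) · ((x^5)^2)) · ((y^(-1))^2)) / ((x^(-2))^2)) / ((x^4)^2)) · ((x^(-2))^2)    [power of a power]
= ((((y^16 · ((x^5)^2)) · ((y^(-1))^2)) / ((x^(-2))^2)) / ((x^4)^2)) · ((x^(-2))^2)    [product of powers]
= ((((y^16 · x^10) · ((y^(-1))^2)) / ((x^(-2))^2)) / ((x^4)^2)) · ((x^(-2))^2)    [power of a power]
= ((((y^16 · x^10) · y^(-2)) / ((x^(-2))^2)) / ((x^4)^2)) · ((x^(-2))^2)    [power of a power]
= ((((y^16 · x^10) · y^(-2)) / x^(-4)) / ((x^4)^2)) · ((x^(-2))^2)    [power of a power]
= ((((y^16 · x^10) · y^(-2)) / x^(-4)) / x^8) · ((x^(-2))^2)    [power of a power]
= ((((y^16 · x^10) · y^(-2)) / x^(-4)) / x^8) · x^(-4)    [power of a power]
= x^2y^14    [quotient of powers; product of powers]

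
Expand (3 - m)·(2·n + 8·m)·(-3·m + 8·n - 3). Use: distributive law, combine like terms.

(3 - m)·(2·n + 8·m)·(-3·m + 8·n - 3)
= (6·n + 24·m - 2·m·n - 8·m^2)·(-3·m + 8·n - 3)    [distributive law]
= -18·m·n + 48·n^2 - 18·n - 72·m^2 + 192·m·n - 72·m + 6·m^2·n - 16·m·n^2 + 6·m·n + 24·m^3 - 64·m^2·n + 24·m^2    [distributive law]
= 180·m·n + 48·n^2 - 18·n - 48·m^2 - 72·m - 58·m^2·n - 16·m·n^2 + 24·m^3    [combine like terms]

180·m·n + 48·n^2 - 18·n - 48·m^2 - 72·m - 58·m^2·n - 16·m·n^2 + 24·m^3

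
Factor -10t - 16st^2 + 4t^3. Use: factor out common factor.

-10t - 16st^2 + 4t^3
= 2(-5t - 8st^2 + 2t^3)    [factor out 2]
= 2t(-5 - 8st + 2t^2)    [factor out t]

2t(-5 - 8st + 2t^2)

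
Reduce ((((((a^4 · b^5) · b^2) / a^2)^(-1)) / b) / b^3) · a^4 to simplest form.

a^2·b^(-11)

((((((a^4 · b^5) · b^2) / a^2)^(-1)) / b) / b^3) · a^4
= ((((((a^4 · b^5) · b^2)^(-1)) / ((a^2)^(-1))) / b) / b^3) · a^4    [power of a quotient]
= ((((((a^4 · b^5)^(-1)) · ((b^2)^(-1))) / ((a^2)^(-1))) / b) / b^3) · a^4    [power of a product]
= (((((((a^4)^(-1)) · ((b^5)^(-1))) · ((b^2)^(-1))) / ((a^2)^(-1))) / b) / b^3) · a^4    [power of a product]
= (((((a^(-4) · ((b^5)^(-1))) · ((b^2)^(-1))) / ((a^2)^(-1))) / b) / b^3) · a^4    [power of a power]
= (((((a^(-4) · b^(-5)) · ((b^2)^(-1))) / ((a^2)^(-1))) / b) / b^3) · a^4    [power of a power]
= (((((a^(-4) · b^(-5)) · b^(-2)) / ((a^2)^(-1))) / b) / b^3) · a^4    [power of a power]
= (((((a^(-4) · b^(-5)) · b^(-2)) / a^(-2)) / b) / b^3) · a^4    [power of a power]
= a^2·b^(-11)    [quotient of powers; product of powers]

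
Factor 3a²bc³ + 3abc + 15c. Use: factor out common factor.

3c(a²bc² + ab + 5)

3a²bc³ + 3abc + 15c
= 3(a²bc³ + abc + 5c)    [factor out 3]
= 3c(a²bc² + ab + 5)    [factor out c]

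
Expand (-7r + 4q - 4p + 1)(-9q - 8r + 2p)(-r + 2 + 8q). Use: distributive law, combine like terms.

(-7r + 4q - 4p + 1)(-9q - 8r + 2p)(-r + 2 + 8q)
= (63qr + 56r^2 - 14pr - 36q^2 - 32qr + 8pq + 36pq + 32pr - 8p^2 - 9q - 8r + 2p)(-r + 2 + 8q)    [distributive law]
= (31qr + 56r^2 + 18pr - 36q^2 + 44pq - 8p^2 - 9q - 8r + 2p)(-r + 2 + 8q)    [combine like terms]
= -31qr^2 + 62qr + 248q^2r - 56r^3 + 112r^2 + 448qr^2 - 18pr^2 + 36pr + 144pqr + 36q^2r - 72q^2 - 288q^3 - 44pqr + 88pq + 352pq^2 + 8p^2r - 16p^2 - 64p^2q + 9qr - 18q - 72q^2 + 8r^2 - 16r - 64qr - 2pr + 4p + 16pq    [distributive law]
= 417qr^2 + 7qr + 284q^2r - 56r^3 + 120r^2 - 18pr^2 + 34pr + 100pqr - 144q^2 - 288q^3 + 104pq + 352pq^2 + 8p^2r - 16p^2 - 64p^2q - 18q - 16r + 4p    [combine like terms]

417qr^2 + 7qr + 284q^2r - 56r^3 + 120r^2 - 18pr^2 + 34pr + 100pqr - 144q^2 - 288q^3 + 104pq + 352pq^2 + 8p^2r - 16p^2 - 64p^2q - 18q - 16r + 4p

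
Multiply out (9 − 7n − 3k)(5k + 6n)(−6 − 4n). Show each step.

−270k + 138kn − 324n + 36n² + 212kn² + 168n³ + 90k² + 60k²n

(9 − 7n − 3k)(5k + 6n)(−6 − 4n)
= (45k + 54n − 35kn − 42n² − 15k² − 18kn)(−6 − 4n)    [distributive law]
= (45k + 54n − 53kn − 42n² − 15k²)(−6 − 4n)    [combine like terms]
= −270k − 180kn − 324n − 216n² + 318kn + 212kn² + 252n² + 168n³ + 90k² + 60k²n    [distributive law]
= −270k + 138kn − 324n + 36n² + 212kn² + 168n³ + 90k² + 60k²n    [combine like terms]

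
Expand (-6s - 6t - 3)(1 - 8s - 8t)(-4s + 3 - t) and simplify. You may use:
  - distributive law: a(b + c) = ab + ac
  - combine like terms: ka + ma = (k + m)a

72s^2 + 66s + 198st - 192s^3 - 432s^2t - 288st^2 + 57t + 126t^2 - 48t^3 - 9

(-6s - 6t - 3)(1 - 8s - 8t)(-4s + 3 - t)
= (-6s + 48s^2 + 48st - 6t + 48st + 48t^2 - 3 + 24s + 24t)(-4s + 3 - t)    [distributive law]
= (18s + 48s^2 + 96st + 18t + 48t^2 - 3)(-4s + 3 - t)    [combine like terms]
= -72s^2 + 54s - 18st - 192s^3 + 144s^2 - 48s^2t - 384s^2t + 288st - 96st^2 - 72st + 54t - 18t^2 - 192st^2 + 144t^2 - 48t^3 + 12s - 9 + 3t    [distributive law]
= 72s^2 + 66s + 198st - 192s^3 - 432s^2t - 288st^2 + 57t + 126t^2 - 48t^3 - 9    [combine like terms]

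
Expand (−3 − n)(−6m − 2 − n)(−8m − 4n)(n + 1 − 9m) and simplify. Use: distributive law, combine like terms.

(−3 − n)(−6m − 2 − n)(−8m − 4n)(n + 1 − 9m)
= (18m + 6 + 3n + 6mn + 2n + n^2)(−8m − 4n)(n + 1 − 9m)    [distributive law]
= (18m + 6 + 5n + 6mn + n^2)(−8m − 4n)(n + 1 − 9m)    [combine like terms]
= (−144m^2 − 72mn − 48m − 24n − 40mn − 20n^2 − 48m^2n − 24mn^2 − 8mn^2 − 4n^3)(n + 1 − 9m)    [distributive law]
= (−144m^2 − 112mn − 48m − 24n − 20n^2 − 48m^2n − 32mn^2 − 4n^3)(n + 1 − 9m)    [combine like terms]
= −144m^2n − 144m^2 + 1296m^3 − 112mn^2 − 112mn + 1008m^2n − 48mn − 48m + 432m^2 − 24n^2 − 24n + 216mn − 20n^3 − 20n^2 + 180mn^2 − 48m^2n^2 − 48m^2n + 432m^3n − 32mn^3 − 32mn^2 + 288m^2n^2 − 4n^4 − 4n^3 + 36mn^3    [distributive law]
= 816m^2n + 288m^2 + 1296m^3 + 36mn^2 + 56mn − 48m − 44n^2 − 24n − 24n^3 + 240m^2n^2 + 432m^3n + 4mn^3 − 4n^4    [combine like terms]

816m^2n + 288m^2 + 1296m^3 + 36mn^2 + 56mn − 48m − 44n^2 − 24n − 24n^3 + 240m^2n^2 + 432m^3n + 4mn^3 − 4n^4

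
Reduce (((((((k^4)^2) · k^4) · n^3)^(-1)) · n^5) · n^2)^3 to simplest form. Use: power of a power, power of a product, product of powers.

k^(-36)n^12

(((((((k^4)^2) · k^4) · n^3)^(-1)) · n^5) · n^2)^3
= (((((((k^4)^2) · k^4) · n^3)^(-1)) · n^5)^3) · ((n^2)^3)    [power of a product]
= (((((((k^4)^2) · k^4) · n^3)^(-1))^3) · ((n^5)^3)) · ((n^2)^3)    [power of a product]
= ((((((k^4)^2) · k^4) · n^3)^(-3)) · ((n^5)^3)) · ((n^2)^3)    [power of a power]
= ((((((k^4)^2) · k^4)^(-3)) · ((n^3)^(-3))) · ((n^5)^3)) · ((n^2)^3)    [power of a product]
= ((((((k^4)^2)^(-3)) · ((k^4)^(-3))) · ((n^3)^(-3))) · ((n^5)^3)) · ((n^2)^3)    [power of a product]
= (((((k^4)^(-6)) · ((k^4)^(-3))) · ((n^3)^(-3))) · ((n^5)^3)) · ((n^2)^3)    [power of a power]
= (((k^(-24) · ((k^4)^(-3))) · ((n^3)^(-3))) · ((n^5)^3)) · ((n^2)^3)    [power of a power]
= (((k^(-24) · k^(-12)) · ((n^3)^(-3))) · ((n^5)^3)) · ((n^2)^3)    [power of a power]
= ((k^(-36) · ((n^3)^(-3))) · ((n^5)^3)) · ((n^2)^3)    [product of powers]
= ((k^(-36) · n^(-9)) · ((n^5)^3)) · ((n^2)^3)    [power of a power]
= ((k^(-36) · n^(-9)) · n^15) · ((n^2)^3)    [power of a power]
= ((k^(-36) · n^(-9)) · n^15) · n^6    [power of a power]
= k^(-36)n^12    [product of powers]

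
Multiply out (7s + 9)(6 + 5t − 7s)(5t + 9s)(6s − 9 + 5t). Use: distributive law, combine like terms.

(7s + 9)(6 + 5t − 7s)(5t + 9s)(6s − 9 + 5t)
= (42s + 35st − 49s² + 54 + 45t − 63s)(5t + 9s)(6s − 9 + 5t)    [distributive law]
= (−21s + 35st − 49s² + 54 + 45t)(5t + 9s)(6s − 9 + 5t)    [combine like terms]
= (−105st − 189s² + 175st² + 315s²t − 245s²t − 441s³ + 270t + 486s + 225t² + 405st)(6s − 9 + 5t)    [distributive law]
= (300st − 189s² + 175st² + 70s²t − 441s³ + 270t + 486s + 225t²)(6s − 9 + 5t)    [combine like terms]
= 1800s²t − 2700st + 1500st² − 1134s³ + 1701s² − 945s²t + 1050s²t² − 1575st² + 875st³ + 420s³t − 630s²t + 350s²t² − 2646s⁴ + 3969s³ − 2205s³t + 1620st − 2430t + 1350t² + 2916s² − 4374s + 2430st + 1350st² − 2025t² + 1125t³    [distributive law]
= 225s²t + 1350st + 1275st² + 2835s³ + 4617s² + 1400s²t² + 875st³ − 1785s³t − 2646s⁴ − 2430t − 675t² − 4374s + 1125t³    [combine like terms]

225s²t + 1350st + 1275st² + 2835s³ + 4617s² + 1400s²t² + 875st³ − 1785s³t − 2646s⁴ − 2430t − 675t² − 4374s + 1125t³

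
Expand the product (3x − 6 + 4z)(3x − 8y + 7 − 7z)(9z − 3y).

(3x − 6 + 4z)(3x − 8y + 7 − 7z)(9z − 3y)
= (9x² − 24xy + 21x − 21xz − 18x + 48y − 42 + 42z + 12xz − 32yz + 28z − 28z²)(9z − 3y)    [distributive law]
= (9x² − 24xy + 3x − 9xz + 48y − 42 + 70z − 32yz − 28z²)(9z − 3y)    [combine like terms]
= 81x²z − 27x²y − 216xyz + 72xy² + 27xz − 9xy − 81xz² + 27xyz + 432yz − 144y² − 378z + 126y + 630z² − 210yz − 288yz² + 96y²z − 252z³ + 84yz²    [distributive law]
= 81x²z − 27x²y − 189xyz + 72xy² + 27xz − 9xy − 81xz² + 222yz − 144y² − 378z + 126y + 630z² − 204yz² + 96y²z − 252z³    [combine like terms]

81x²z − 27x²y − 189xyz + 72xy² + 27xz − 9xy − 81xz² + 222yz − 144y² − 378z + 126y + 630z² − 204yz² + 96y²z − 252z³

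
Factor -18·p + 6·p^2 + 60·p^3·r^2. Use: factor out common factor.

-18·p + 6·p^2 + 60·p^3·r^2
= 6(-3·p + p^2 + 10·p^3·r^2)    [factor out 6]
= 6·p(-3 + p + 10·p^2·r^2)    [factor out p]

6·p(-3 + p + 10·p^2·r^2)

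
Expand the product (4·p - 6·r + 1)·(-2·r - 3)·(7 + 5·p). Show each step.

24·p·r - 40·p²·r - 99·p - 60·p² + 84·r² + 60·p·r² + 112·r - 21

(4·p - 6·r + 1)·(-2·r - 3)·(7 + 5·p)
= (-8·p·r - 12·p + 12·r² + 18·r - 2·r - 3)·(7 + 5·p)    [distributive law]
= (-8·p·r - 12·p + 12·r² + 16·r - 3)·(7 + 5·p)    [combine like terms]
= -56·p·r - 40·p²·r - 84·p - 60·p² + 84·r² + 60·p·r² + 112·r + 80·p·r - 21 - 15·p    [distributive law]
= 24·p·r - 40·p²·r - 99·p - 60·p² + 84·r² + 60·p·r² + 112·r - 21    [combine like terms]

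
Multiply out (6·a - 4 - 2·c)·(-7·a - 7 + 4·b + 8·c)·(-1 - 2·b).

42·a^2 + 84·a^2·b + 14·a + 4·a·b - 48·a·b^2 - 62·a·c - 124·a·b·c - 28 - 40·b + 32·b^2 + 18·c + 44·b·c + 16·b^2·c + 16·c^2 + 32·b·c^2

(6·a - 4 - 2·c)·(-7·a - 7 + 4·b + 8·c)·(-1 - 2·b)
= (-42·a^2 - 42·a + 24·a·b + 48·a·c + 28·a + 28 - 16·b - 32·c + 14·a·c + 14·c - 8·b·c - 16·c^2)·(-1 - 2·b)    [distributive law]
= (-42·a^2 - 14·a + 24·a·b + 62·a·c + 28 - 16·b - 18·c - 8·b·c - 16·c^2)·(-1 - 2·b)    [combine like terms]
= 42·a^2 + 84·a^2·b + 14·a + 28·a·b - 24·a·b - 48·a·b^2 - 62·a·c - 124·a·b·c - 28 - 56·b + 16·b + 32·b^2 + 18·c + 36·b·c + 8·b·c + 16·b^2·c + 16·c^2 + 32·b·c^2    [distributive law]
= 42·a^2 + 84·a^2·b + 14·a + 4·a·b - 48·a·b^2 - 62·a·c - 124·a·b·c - 28 - 40·b + 32·b^2 + 18·c + 44·b·c + 16·b^2·c + 16·c^2 + 32·b·c^2    [combine like terms]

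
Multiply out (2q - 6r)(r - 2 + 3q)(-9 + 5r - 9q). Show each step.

(2q - 6r)(r - 2 + 3q)(-9 + 5r - 9q)
= (2qr - 4q + 6q^2 - 6r^2 + 12r - 18qr)(-9 + 5r - 9q)    [distributive law]
= (-16qr - 4q + 6q^2 - 6r^2 + 12r)(-9 + 5r - 9q)    [combine like terms]
= 144qr - 80qr^2 + 144q^2r + 36q - 20qr + 36q^2 - 54q^2 + 30q^2r - 54q^3 + 54r^2 - 30r^3 + 54qr^2 - 108r + 60r^2 - 108qr    [distributive law]
= 16qr - 26qr^2 + 174q^2r + 36q - 18q^2 - 54q^3 + 114r^2 - 30r^3 - 108r    [combine like terms]

16qr - 26qr^2 + 174q^2r + 36q - 18q^2 - 54q^3 + 114r^2 - 30r^3 - 108r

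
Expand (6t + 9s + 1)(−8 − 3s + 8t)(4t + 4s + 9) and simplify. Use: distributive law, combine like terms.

272t² + 26st − 392t + 408st² + 108s²t + 192t³ − 543s² − 707s − 108s³ − 72

(6t + 9s + 1)(−8 − 3s + 8t)(4t + 4s + 9)
= (−48t − 18st + 48t² − 72s − 27s² + 72st − 8 − 3s + 8t)(4t + 4s + 9)    [distributive law]
= (−40t + 54st + 48t² − 75s − 27s² − 8)(4t + 4s + 9)    [combine like terms]
= −160t² − 160st − 360t + 216st² + 216s²t + 486st + 192t³ + 192st² + 432t² − 300st − 300s² − 675s − 108s²t − 108s³ − 243s² − 32t − 32s − 72    [distributive law]
= 272t² + 26st − 392t + 408st² + 108s²t + 192t³ − 543s² − 707s − 108s³ − 72    [combine like terms]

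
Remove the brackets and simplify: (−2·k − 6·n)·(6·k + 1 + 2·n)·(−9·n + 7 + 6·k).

(−2·k − 6·n)·(6·k + 1 + 2·n)·(−9·n + 7 + 6·k)
= (−12·k² − 2·k − 4·k·n − 36·k·n − 6·n − 12·n²)·(−9·n + 7 + 6·k)    [distributive law]
= (−12·k² − 2·k − 40·k·n − 6·n − 12·n²)·(−9·n + 7 + 6·k)    [combine like terms]
= 108·k²·n − 84·k² − 72·k³ + 18·k·n − 14·k − 12·k² + 360·k·n² − 280·k·n − 240·k²·n + 54·n² − 42·n − 36·k·n + 108·n³ − 84·n² − 72·k·n²    [distributive law]
= −132·k²·n − 96·k² − 72·k³ − 298·k·n − 14·k + 288·k·n² − 30·n² − 42·n + 108·n³    [combine like terms]

−132·k²·n − 96·k² − 72·k³ − 298·k·n − 14·k + 288·k·n² − 30·n² − 42·n + 108·n³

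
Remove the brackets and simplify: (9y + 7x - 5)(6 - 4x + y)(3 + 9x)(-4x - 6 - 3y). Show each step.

-2460xy - 612y - 603y^2 - 1272x^2y - 1656xy^2 + 1800x^3y + 459x^2y^2 - 81y^3 - 243xy^3 - 2508x^2 + 864x - 384x^3 + 1008x^4 + 540

(9y + 7x - 5)(6 - 4x + y)(3 + 9x)(-4x - 6 - 3y)
= (54y - 36xy + 9y^2 + 42x - 28x^2 + 7xy - 30 + 20x - 5y)(3 + 9x)(-4x - 6 - 3y)    [distributive law]
= (49y - 29xy + 9y^2 + 62x - 28x^2 - 30)(3 + 9x)(-4x - 6 - 3y)    [combine like terms]
= (147y + 441xy - 87xy - 261x^2y + 27y^2 + 81xy^2 + 186x + 558x^2 - 84x^2 - 252x^3 - 90 - 270x)(-4x - 6 - 3y)    [distributive law]
= (147y + 354xy - 261x^2y + 27y^2 + 81xy^2 - 84x + 474x^2 - 252x^3 - 90)(-4x - 6 - 3y)    [combine like terms]
= -588xy - 882y - 441y^2 - 1416x^2y - 2124xy - 1062xy^2 + 1044x^3y + 1566x^2y + 783x^2y^2 - 108xy^2 - 162y^2 - 81y^3 - 324x^2y^2 - 486xy^2 - 243xy^3 + 336x^2 + 504x + 252xy - 1896x^3 - 2844x^2 - 1422x^2y + 1008x^4 + 1512x^3 + 756x^3y + 360x + 540 + 270y    [distributive law]
= -2460xy - 612y - 603y^2 - 1272x^2y - 1656xy^2 + 1800x^3y + 459x^2y^2 - 81y^3 - 243xy^3 - 2508x^2 + 864x - 384x^3 + 1008x^4 + 540    [combine like terms]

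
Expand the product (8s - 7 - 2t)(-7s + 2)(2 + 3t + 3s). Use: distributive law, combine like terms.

83s^2 - 126s^2t - 168s^3 + 88s + 211st - 28 - 50t + 42st^2 - 12t^2

(8s - 7 - 2t)(-7s + 2)(2 + 3t + 3s)
= (-56s^2 + 16s + 49s - 14 + 14st - 4t)(2 + 3t + 3s)    [distributive law]
= (-56s^2 + 65s - 14 + 14st - 4t)(2 + 3t + 3s)    [combine like terms]
= -112s^2 - 168s^2t - 168s^3 + 130s + 195st + 195s^2 - 28 - 42t - 42s + 28st + 42st^2 + 42s^2t - 8t - 12t^2 - 12st    [distributive law]
= 83s^2 - 126s^2t - 168s^3 + 88s + 211st - 28 - 50t + 42st^2 - 12t^2    [combine like terms]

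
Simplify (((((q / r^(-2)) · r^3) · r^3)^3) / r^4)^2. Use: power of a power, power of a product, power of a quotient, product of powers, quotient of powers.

q^6r^40

(((((q / r^(-2)) · r^3) · r^3)^3) / r^4)^2
= (((((q / r^(-2)) · r^3) · r^3)^3)^2) / ((r^4)^2)    [power of a quotient]
= ((((q / r^(-2)) · r^3) · r^3)^6) / ((r^4)^2)    [power of a power]
= ((((q / r^(-2)) · r^3)^6) · ((r^3)^6)) / ((r^4)^2)    [power of a product]
= ((((q / r^(-2))^6) · ((r^3)^6)) · ((r^3)^6)) / ((r^4)^2)    [power of a product]
= ((((q^6) / ((r^(-2))^6)) · ((r^3)^6)) · ((r^3)^6)) / ((r^4)^2)    [power of a quotient]
= (((q^6 / r^(-12)) · ((r^3)^6)) · ((r^3)^6)) / ((r^4)^2)    [power of a power]
= (((q^6 / r^(-12)) · r^18) · ((r^3)^6)) / ((r^4)^2)    [power of a power]
= (((q^6 / r^(-12)) · r^18) · r^18) / ((r^4)^2)    [power of a power]
= (((q^6 / r^(-12)) · r^18) · r^18) / r^8    [power of a power]
= q^6r^40    [quotient of powers; product of powers]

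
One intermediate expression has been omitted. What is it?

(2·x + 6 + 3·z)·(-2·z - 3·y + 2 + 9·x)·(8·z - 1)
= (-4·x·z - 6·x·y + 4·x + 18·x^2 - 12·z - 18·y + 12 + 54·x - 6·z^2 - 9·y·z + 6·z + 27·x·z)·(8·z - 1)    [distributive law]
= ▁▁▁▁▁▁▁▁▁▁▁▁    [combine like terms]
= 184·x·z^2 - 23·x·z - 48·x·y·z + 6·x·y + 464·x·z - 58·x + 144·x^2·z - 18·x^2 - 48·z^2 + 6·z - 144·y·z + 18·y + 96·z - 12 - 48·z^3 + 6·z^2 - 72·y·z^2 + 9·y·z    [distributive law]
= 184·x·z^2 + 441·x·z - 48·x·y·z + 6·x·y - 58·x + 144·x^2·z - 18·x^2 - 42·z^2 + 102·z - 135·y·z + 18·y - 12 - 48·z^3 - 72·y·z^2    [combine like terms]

By combine like terms:

(23·x·z - 6·x·y + 58·x + 18·x^2 - 6·z - 18·y + 12 - 6·z^2 - 9·y·z)·(8·z - 1)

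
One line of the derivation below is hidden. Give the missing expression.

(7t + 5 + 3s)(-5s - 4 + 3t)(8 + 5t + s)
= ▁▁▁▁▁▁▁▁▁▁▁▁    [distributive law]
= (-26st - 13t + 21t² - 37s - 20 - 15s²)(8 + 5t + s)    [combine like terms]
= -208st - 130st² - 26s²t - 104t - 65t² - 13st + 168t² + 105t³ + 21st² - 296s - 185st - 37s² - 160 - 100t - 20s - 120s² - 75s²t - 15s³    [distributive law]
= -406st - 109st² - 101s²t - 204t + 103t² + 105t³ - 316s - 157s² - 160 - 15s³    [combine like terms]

Applying distributive law to the line above:

(-35st - 28t + 21t² - 25s - 20 + 15t - 15s² - 12s + 9st)(8 + 5t + s)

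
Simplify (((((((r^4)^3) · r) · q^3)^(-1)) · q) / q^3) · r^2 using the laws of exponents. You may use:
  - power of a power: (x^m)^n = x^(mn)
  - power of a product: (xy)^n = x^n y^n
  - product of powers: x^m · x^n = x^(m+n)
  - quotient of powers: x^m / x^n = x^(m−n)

q^(-5)·r^(-11)

(((((((r^4)^3) · r) · q^3)^(-1)) · q) / q^3) · r^2
= (((((((r^4)^3) · r)^(-1)) · ((q^3)^(-1))) · q) / q^3) · r^2    [power of a product]
= (((((((r^4)^3)^(-1)) · (r^(-1))) · ((q^3)^(-1))) · q) / q^3) · r^2    [power of a product]
= ((((((r^4)^(-3)) · (r^(-1))) · ((q^3)^(-1))) · q) / q^3) · r^2    [power of a power]
= ((((r^(-12) · (r^(-1))) · ((q^3)^(-1))) · q) / q^3) · r^2    [power of a power]
= (((r^(-13) · ((q^3)^(-1))) · q) / q^3) · r^2    [product of powers]
= (((r^(-13) · q^(-3)) · q) / q^3) · r^2    [power of a power]
= q^(-5)·r^(-11)    [quotient of powers; product of powers]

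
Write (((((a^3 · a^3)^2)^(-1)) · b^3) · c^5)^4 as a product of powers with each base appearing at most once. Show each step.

a^(-48)b^12c^20

(((((a^3 · a^3)^2)^(-1)) · b^3) · c^5)^4
= (((((a^3 · a^3)^2)^(-1)) · b^3)^4) · ((c^5)^4)    [power of a product]
= (((((a^3 · a^3)^2)^(-1))^4) · ((b^3)^4)) · ((c^5)^4)    [power of a product]
= ((((a^3 · a^3)^2)^(-4)) · ((b^3)^4)) · ((c^5)^4)    [power of a power]
= (((a^3 · a^3)^(-8)) · ((b^3)^4)) · ((c^5)^4)    [power of a power]
= ((((a^3)^(-8)) · ((a^3)^(-8))) · ((b^3)^4)) · ((c^5)^4)    [power of a product]
= ((a^(-24) · ((a^3)^(-8))) · ((b^3)^4)) · ((c^5)^4)    [power of a power]
= ((a^(-24) · a^(-24)) · ((b^3)^4)) · ((c^5)^4)    [power of a power]
= (a^(-48) · ((b^3)^4)) · ((c^5)^4)    [product of powers]
= (a^(-48) · b^12) · ((c^5)^4)    [power of a power]
= (a^(-48) · b^12) · c^20    [power of a power]
= a^(-48)b^12c^20    [rearrange]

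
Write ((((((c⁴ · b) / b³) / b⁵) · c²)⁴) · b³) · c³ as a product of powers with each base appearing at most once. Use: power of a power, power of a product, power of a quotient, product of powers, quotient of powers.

((((((c⁴ · b) / b³) / b⁵) · c²)⁴) · b³) · c³
= ((((((c⁴ · b) / b³) / b⁵)⁴) · ((c²)⁴)) · b³) · c³    [power of a product]
= ((((((c⁴ · b) / b³)⁴) / ((b⁵)⁴)) · ((c²)⁴)) · b³) · c³    [power of a quotient]
= ((((((c⁴ · b)⁴) / ((b³)⁴)) / ((b⁵)⁴)) · ((c²)⁴)) · b³) · c³    [power of a quotient]
= (((((((c⁴)⁴) · (b⁴)) / ((b³)⁴)) / ((b⁵)⁴)) · ((c²)⁴)) · b³) · c³    [power of a product]
= (((((c¹⁶ · (b⁴)) / ((b³)⁴)) / ((b⁵)⁴)) · ((c²)⁴)) · b³) · c³    [power of a power]
= (((((c¹⁶ · b⁴) / b¹²) / ((b⁵)⁴)) · ((c²)⁴)) · b³) · c³    [power of a power]
= (((((c¹⁶ · b⁴) / b¹²) / b²⁰) · ((c²)⁴)) · b³) · c³    [power of a power]
= (((((c¹⁶ · b⁴) / b¹²) / b²⁰) · c⁸) · b³) · c³    [power of a power]
= b⁻²⁵c²⁷    [quotient of powers; product of powers]

b⁻²⁵c²⁷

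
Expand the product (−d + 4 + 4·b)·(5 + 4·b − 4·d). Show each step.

−21·d − 20·b·d + 4·d² + 20 + 36·b + 16·b²

(−d + 4 + 4·b)·(5 + 4·b − 4·d)
= −5·d − 4·b·d + 4·d² + 20 + 16·b − 16·d + 20·b + 16·b² − 16·b·d    [distributive law]
= −21·d − 20·b·d + 4·d² + 20 + 36·b + 16·b²    [combine like terms]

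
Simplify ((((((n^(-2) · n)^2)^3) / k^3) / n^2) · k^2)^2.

k^(-2)n^(-16)

((((((n^(-2) · n)^2)^3) / k^3) / n^2) · k^2)^2
= ((((((n^(-2) · n)^2)^3) / k^3) / n^2)^2) · ((k^2)^2)    [power of a product]
= ((((((n^(-2) · n)^2)^3) / k^3)^2) / ((n^2)^2)) · ((k^2)^2)    [power of a quotient]
= ((((((n^(-2) · n)^2)^3)^2) / ((k^3)^2)) / ((n^2)^2)) · ((k^2)^2)    [power of a quotient]
= (((((n^(-2) · n)^2)^6) / ((k^3)^2)) / ((n^2)^2)) · ((k^2)^2)    [power of a power]
= ((((n^(-2) · n)^12) / ((k^3)^2)) / ((n^2)^2)) · ((k^2)^2)    [power of a power]
= (((((n^(-2))^12) · (n^12)) / ((k^3)^2)) / ((n^2)^2)) · ((k^2)^2)    [power of a product]
= (((n^(-24) · (n^12)) / ((k^3)^2)) / ((n^2)^2)) · ((k^2)^2)    [power of a power]
= ((n^(-12) / ((k^3)^2)) / ((n^2)^2)) · ((k^2)^2)    [product of powers]
= ((n^(-12) / k^6) / ((n^2)^2)) · ((k^2)^2)    [power of a power]
= ((n^(-12) / k^6) / n^4) · ((k^2)^2)    [power of a power]
= ((n^(-12) / k^6) / n^4) · k^4    [power of a power]
= k^(-2)n^(-16)    [quotient of powers]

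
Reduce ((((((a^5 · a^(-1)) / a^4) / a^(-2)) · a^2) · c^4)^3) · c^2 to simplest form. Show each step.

((((((a^5 · a^(-1)) / a^4) / a^(-2)) · a^2) · c^4)^3) · c^2
= ((((((a^5 · a^(-1)) / a^4) / a^(-2)) · a^2)^3) · ((c^4)^3)) · c^2    [power of a product]
= ((((((a^5 · a^(-1)) / a^4) / a^(-2))^3) · ((a^2)^3)) · ((c^4)^3)) · c^2    [power of a product]
= ((((((a^5 · a^(-1)) / a^4)^3) / ((a^(-2))^3)) · ((a^2)^3)) · ((c^4)^3)) · c^2    [power of a quotient]
= ((((((a^5 · a^(-1))^3) / ((a^4)^3)) / ((a^(-2))^3)) · ((a^2)^3)) · ((c^4)^3)) · c^2    [power of a quotient]
= (((((((a^5)^3) · ((a^(-1))^3)) / ((a^4)^3)) / ((a^(-2))^3)) · ((a^2)^3)) · ((c^4)^3)) · c^2    [power of a product]
= (((((a^15 · ((a^(-1))^3)) / ((a^4)^3)) / ((a^(-2))^3)) · ((a^2)^3)) · ((c^4)^3)) · c^2    [power of a power]
= (((((a^15 · a^(-3)) / ((a^4)^3)) / ((a^(-2))^3)) · ((a^2)^3)) · ((c^4)^3)) · c^2    [power of a power]
= ((((a^12 / ((a^4)^3)) / ((a^(-2))^3)) · ((a^2)^3)) · ((c^4)^3)) · c^2    [product of powers]
= ((((a^12 / a^12) / ((a^(-2))^3)) · ((a^2)^3)) · ((c^4)^3)) · c^2    [power of a power]
= (((a^0 / ((a^(-2))^3)) · ((a^2)^3)) · ((c^4)^3)) · c^2    [quotient of powers]
= (((a^0 / a^(-6)) · ((a^2)^3)) · ((c^4)^3)) · c^2    [power of a power]
= ((a^6 · ((a^2)^3)) · ((c^4)^3)) · c^2    [quotient of powers]
= ((a^6 · a^6) · ((c^4)^3)) · c^2    [power of a power]
= (a^12 · ((c^4)^3)) · c^2    [product of powers]
= (a^12 · c^12) · c^2    [power of a power]
= a^12·c^14    [product of powers]

a^12·c^14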